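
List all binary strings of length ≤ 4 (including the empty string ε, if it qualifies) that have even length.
Checking every binary string of length 0 to 4:
  Length 0: accepted: ε | rejected: (none)
  Length 1: accepted: (none) | rejected: 0, 1
  Length 2: accepted: 00, 01, 10, 11 | rejected: (none)
  Length 3: accepted: (none) | rejected: 000, 001, 010, 011, 100, 101, 110, 111
  Length 4: accepted: 0000, 0001, 0010, 0011, 0100, 0101, 0110, 0111, 1000, 1001, 1010, 1011, 1100, 1101, 1110, 1111 | rejected: (none)
Total: 21 string(s).

Final answer: ε, 00, 01, 10, 11, 0000, 0001, 0010, 0011, 0100, 0101, 0110, 0111, 1000, 1001, 1010, 1011, 1100, 1101, 1110, 1111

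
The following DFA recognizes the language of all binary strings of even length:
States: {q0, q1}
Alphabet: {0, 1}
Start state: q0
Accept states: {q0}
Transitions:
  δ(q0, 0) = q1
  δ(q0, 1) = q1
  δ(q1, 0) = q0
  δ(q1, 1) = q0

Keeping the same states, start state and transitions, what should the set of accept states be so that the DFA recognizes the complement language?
The DFA is complete (every state has a transition on every symbol), so the complement
is recognized by the same DFA with accepting and non-accepting states swapped.
Original accept states: {q0}
Complement accept states = All states - Original accept states
= {q0, q1} - {q0}
= {q1}
Complement language: strings of ODD length

Final answer: {q1}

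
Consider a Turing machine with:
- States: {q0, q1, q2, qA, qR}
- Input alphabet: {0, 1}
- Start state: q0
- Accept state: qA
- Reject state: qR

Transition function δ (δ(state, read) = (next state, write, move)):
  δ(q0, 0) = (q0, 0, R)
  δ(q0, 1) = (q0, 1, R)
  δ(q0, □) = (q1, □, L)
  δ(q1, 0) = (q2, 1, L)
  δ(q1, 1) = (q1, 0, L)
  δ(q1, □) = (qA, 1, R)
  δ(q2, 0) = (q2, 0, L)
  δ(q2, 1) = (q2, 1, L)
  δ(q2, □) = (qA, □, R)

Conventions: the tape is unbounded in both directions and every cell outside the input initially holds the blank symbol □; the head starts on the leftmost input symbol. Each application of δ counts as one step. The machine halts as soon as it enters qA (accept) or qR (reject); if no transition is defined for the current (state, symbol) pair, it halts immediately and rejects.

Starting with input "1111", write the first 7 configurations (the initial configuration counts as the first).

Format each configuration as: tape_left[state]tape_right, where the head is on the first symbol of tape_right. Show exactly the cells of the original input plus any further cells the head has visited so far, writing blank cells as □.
Step 0: [q0]1111 (head at position 0)
Step 1: δ(q0, 1) = (q0, 1, R)  ⊢  1[q0]111 (head at position 1)
Step 2: δ(q0, 1) = (q0, 1, R)  ⊢  11[q0]11 (head at position 2)
Step 3: δ(q0, 1) = (q0, 1, R)  ⊢  111[q0]1 (head at position 3)
Step 4: δ(q0, 1) = (q0, 1, R)  ⊢  1111[q0]□ (head at position 4)
Step 5: δ(q0, □) = (q1, □, L)  ⊢  111[q1]1□ (head at position 3)
Step 6: δ(q1, 1) = (q1, 0, L)  ⊢  11[q1]10□ (head at position 2)

Final answer: [q0]1111 ⊢ 1[q0]111 ⊢ 11[q0]11 ⊢ 111[q0]1 ⊢ 1111[q0]□ ⊢ 111[q1]1□ ⊢ 11[q1]10□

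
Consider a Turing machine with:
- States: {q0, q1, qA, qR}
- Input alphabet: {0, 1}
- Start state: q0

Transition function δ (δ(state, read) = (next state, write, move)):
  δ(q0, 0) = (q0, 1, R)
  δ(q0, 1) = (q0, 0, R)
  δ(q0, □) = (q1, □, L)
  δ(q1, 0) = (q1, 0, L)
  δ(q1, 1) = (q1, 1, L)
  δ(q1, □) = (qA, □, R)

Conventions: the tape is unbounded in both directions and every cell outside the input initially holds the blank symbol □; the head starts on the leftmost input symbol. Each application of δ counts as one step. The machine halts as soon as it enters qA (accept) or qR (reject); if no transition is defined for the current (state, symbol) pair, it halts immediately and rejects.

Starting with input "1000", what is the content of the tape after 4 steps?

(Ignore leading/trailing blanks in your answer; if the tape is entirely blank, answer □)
Step 0: [q0]1000 (head at position 0)
Step 1: δ(q0, 1) = (q0, 0, R)  ⊢  0[q0]000 (head at position 1)
Step 2: δ(q0, 0) = (q0, 1, R)  ⊢  01[q0]00 (head at position 2)
Step 3: δ(q0, 0) = (q0, 1, R)  ⊢  011[q0]0 (head at position 3)
Step 4: δ(q0, 0) = (q0, 1, R)  ⊢  0111[q0]□ (head at position 4)
Tape after 4 steps (ignoring surrounding blanks): 0111

Final answer: Tape: 0111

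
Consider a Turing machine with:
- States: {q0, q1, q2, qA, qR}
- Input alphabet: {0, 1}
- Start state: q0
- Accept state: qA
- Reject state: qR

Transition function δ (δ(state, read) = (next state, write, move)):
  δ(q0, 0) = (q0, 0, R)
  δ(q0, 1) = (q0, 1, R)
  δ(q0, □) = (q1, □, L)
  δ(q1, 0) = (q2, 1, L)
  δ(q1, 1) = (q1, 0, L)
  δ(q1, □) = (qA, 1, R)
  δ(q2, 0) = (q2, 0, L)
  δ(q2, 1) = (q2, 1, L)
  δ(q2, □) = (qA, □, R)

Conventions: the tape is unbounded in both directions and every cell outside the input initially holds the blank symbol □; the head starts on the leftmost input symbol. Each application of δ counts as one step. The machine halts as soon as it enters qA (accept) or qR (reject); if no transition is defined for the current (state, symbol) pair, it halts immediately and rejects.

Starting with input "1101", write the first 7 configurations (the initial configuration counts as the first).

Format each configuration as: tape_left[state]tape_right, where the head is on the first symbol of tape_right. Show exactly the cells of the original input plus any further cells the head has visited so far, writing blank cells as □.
Step 0: [q0]1101 (head at position 0)
Step 1: δ(q0, 1) = (q0, 1, R)  ⊢  1[q0]101 (head at position 1)
Step 2: δ(q0, 1) = (q0, 1, R)  ⊢  11[q0]01 (head at position 2)
Step 3: δ(q0, 0) = (q0, 0, R)  ⊢  110[q0]1 (head at position 3)
Step 4: δ(q0, 1) = (q0, 1, R)  ⊢  1101[q0]□ (head at position 4)
Step 5: δ(q0, □) = (q1, □, L)  ⊢  110[q1]1□ (head at position 3)
Step 6: δ(q1, 1) = (q1, 0, L)  ⊢  11[q1]00□ (head at position 2)

Final answer: [q0]1101 ⊢ 1[q0]101 ⊢ 11[q0]01 ⊢ 110[q0]1 ⊢ 1101[q0]□ ⊢ 110[q1]1□ ⊢ 11[q1]00□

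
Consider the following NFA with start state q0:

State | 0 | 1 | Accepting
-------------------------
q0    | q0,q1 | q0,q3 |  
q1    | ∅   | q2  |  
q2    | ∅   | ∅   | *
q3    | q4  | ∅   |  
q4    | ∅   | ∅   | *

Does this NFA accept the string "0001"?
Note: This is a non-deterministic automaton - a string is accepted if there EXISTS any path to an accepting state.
Track the set of states the NFA could be in: start {q0}
Read '0': {q0} → {q0, q1}
Read '0': {q0, q1} → {q0, q1}
Read '0': {q0, q1} → {q0, q1}
Read '1': {q0, q1} → {q0, q2, q3}
Final set {q0, q2, q3} contains accepting state(s) {q2} → accepted.

Final answer: Yes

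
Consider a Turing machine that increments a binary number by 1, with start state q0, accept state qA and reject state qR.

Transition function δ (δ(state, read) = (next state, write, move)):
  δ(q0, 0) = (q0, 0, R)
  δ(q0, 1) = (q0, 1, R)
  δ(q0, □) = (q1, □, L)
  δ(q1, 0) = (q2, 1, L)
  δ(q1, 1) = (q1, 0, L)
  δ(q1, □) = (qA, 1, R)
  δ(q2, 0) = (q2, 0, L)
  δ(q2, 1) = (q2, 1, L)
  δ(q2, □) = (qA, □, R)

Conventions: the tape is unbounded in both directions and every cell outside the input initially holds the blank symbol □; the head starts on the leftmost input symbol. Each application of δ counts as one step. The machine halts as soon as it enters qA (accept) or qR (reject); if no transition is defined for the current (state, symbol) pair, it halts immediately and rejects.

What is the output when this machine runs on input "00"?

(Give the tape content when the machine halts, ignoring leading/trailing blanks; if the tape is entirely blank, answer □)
Step 0: [q0]00 (head at position 0)
Step 1: δ(q0, 0) = (q0, 0, R)  ⊢  0[q0]0 (head at position 1)
Step 2: δ(q0, 0) = (q0, 0, R)  ⊢  00[q0]□ (head at position 2)
Step 3: δ(q0, □) = (q1, □, L)  ⊢  0[q1]0□ (head at position 1)
Step 4: δ(q1, 0) = (q2, 1, L)  ⊢  [q2]01□ (head at position 0)
Step 5: δ(q2, 0) = (q2, 0, L)  ⊢  [q2]□01□ (head at position -1)
Step 6: δ(q2, □) = (qA, □, R)  ⊢  □[qA]01□ (head at position 0)
The machine is in qA, so it halts and accepts.
Tape content when halted (ignoring surrounding blanks): 01

Final answer: Output: 01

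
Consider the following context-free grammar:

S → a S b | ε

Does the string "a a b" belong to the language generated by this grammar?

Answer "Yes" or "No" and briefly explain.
Every derivation applies S → a S b some number n of times and then S → ε, producing a^n b^n with equally many a's and b's. The string a a b has two a's but only one b, so it cannot be derived.

Final answer: No - no valid derivation exists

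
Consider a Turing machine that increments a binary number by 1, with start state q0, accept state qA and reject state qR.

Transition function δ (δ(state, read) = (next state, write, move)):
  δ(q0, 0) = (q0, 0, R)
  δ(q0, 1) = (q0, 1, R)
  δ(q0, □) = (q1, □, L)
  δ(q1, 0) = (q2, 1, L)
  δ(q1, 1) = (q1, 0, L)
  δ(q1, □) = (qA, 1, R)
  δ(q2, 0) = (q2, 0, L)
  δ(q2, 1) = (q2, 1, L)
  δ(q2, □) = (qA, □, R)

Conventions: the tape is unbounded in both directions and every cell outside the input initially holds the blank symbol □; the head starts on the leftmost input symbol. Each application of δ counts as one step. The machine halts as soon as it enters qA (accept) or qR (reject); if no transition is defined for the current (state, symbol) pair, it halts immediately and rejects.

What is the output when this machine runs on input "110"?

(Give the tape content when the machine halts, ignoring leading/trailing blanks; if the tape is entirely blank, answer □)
Step 0: [q0]110 (head at position 0)
Step 1: δ(q0, 1) = (q0, 1, R)  ⊢  1[q0]10 (head at position 1)
Step 2: δ(q0, 1) = (q0, 1, R)  ⊢  11[q0]0 (head at position 2)
Step 3: δ(q0, 0) = (q0, 0, R)  ⊢  110[q0]□ (head at position 3)
Step 4: δ(q0, □) = (q1, □, L)  ⊢  11[q1]0□ (head at position 2)
Step 5: δ(q1, 0) = (q2, 1, L)  ⊢  1[q2]11□ (head at position 1)
Step 6: δ(q2, 1) = (q2, 1, L)  ⊢  [q2]111□ (head at position 0)
Step 7: δ(q2, 1) = (q2, 1, L)  ⊢  [q2]□111□ (head at position -1)
Step 8: δ(q2, □) = (qA, □, R)  ⊢  □[qA]111□ (head at position 0)
The machine is in qA, so it halts and accepts.
Tape content when halted (ignoring surrounding blanks): 111

Final answer: Output: 111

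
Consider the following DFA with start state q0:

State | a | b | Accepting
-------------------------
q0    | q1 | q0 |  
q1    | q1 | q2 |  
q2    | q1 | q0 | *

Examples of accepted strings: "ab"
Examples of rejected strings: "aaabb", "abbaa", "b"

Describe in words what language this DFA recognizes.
strings over {a,b} ending with 'ab'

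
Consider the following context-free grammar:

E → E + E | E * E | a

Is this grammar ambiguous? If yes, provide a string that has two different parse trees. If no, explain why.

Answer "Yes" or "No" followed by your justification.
Two different leftmost derivations of a + a * a:
  (1) E ⇒ E + E ⇒ a + E ⇒ a + E * E ⇒ a + a * E ⇒ a + a * a   (tree groups a + (a * a))
  (2) E ⇒ E * E ⇒ E + E * E ⇒ a + E * E ⇒ a + a * E ⇒ a + a * a   (tree groups (a + a) * a)
Two distinct leftmost derivations = two distinct parse trees, so the grammar is ambiguous.

Final answer: Yes - the string 'a + a * a' has two distinct leftmost derivations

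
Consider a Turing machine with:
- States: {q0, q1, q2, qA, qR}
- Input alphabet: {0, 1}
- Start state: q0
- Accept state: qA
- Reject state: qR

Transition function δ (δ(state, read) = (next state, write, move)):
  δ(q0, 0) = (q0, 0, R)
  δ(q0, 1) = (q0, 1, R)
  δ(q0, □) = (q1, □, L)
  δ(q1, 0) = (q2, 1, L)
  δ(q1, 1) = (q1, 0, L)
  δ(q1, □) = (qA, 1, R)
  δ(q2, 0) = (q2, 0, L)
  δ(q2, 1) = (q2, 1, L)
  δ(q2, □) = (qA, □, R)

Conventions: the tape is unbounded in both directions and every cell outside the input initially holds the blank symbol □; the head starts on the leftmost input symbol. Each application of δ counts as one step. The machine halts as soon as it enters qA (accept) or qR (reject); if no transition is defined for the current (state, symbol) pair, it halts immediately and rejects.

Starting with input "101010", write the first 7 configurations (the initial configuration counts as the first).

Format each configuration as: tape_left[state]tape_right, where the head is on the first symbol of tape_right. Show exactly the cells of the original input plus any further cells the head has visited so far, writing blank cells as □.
Step 0: [q0]101010 (head at position 0)
Step 1: δ(q0, 1) = (q0, 1, R)  ⊢  1[q0]01010 (head at position 1)
Step 2: δ(q0, 0) = (q0, 0, R)  ⊢  10[q0]1010 (head at position 2)
Step 3: δ(q0, 1) = (q0, 1, R)  ⊢  101[q0]010 (head at position 3)
Step 4: δ(q0, 0) = (q0, 0, R)  ⊢  1010[q0]10 (head at position 4)
Step 5: δ(q0, 1) = (q0, 1, R)  ⊢  10101[q0]0 (head at position 5)
Step 6: δ(q0, 0) = (q0, 0, R)  ⊢  101010[q0]□ (head at position 6)

Final answer: [q0]101010 ⊢ 1[q0]01010 ⊢ 10[q0]1010 ⊢ 101[q0]010 ⊢ 1010[q0]10 ⊢ 10101[q0]0 ⊢ 101010[q0]□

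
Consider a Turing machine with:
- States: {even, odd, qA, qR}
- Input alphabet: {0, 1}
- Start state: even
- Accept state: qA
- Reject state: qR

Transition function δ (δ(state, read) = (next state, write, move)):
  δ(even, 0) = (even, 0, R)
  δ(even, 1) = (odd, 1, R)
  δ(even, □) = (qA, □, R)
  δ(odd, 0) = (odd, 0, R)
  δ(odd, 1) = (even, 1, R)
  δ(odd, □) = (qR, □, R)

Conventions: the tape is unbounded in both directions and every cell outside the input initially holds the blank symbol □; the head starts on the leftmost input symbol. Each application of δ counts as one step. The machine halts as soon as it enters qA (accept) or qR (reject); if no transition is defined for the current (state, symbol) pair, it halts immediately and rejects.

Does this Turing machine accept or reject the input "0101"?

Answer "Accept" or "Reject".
Step 0: [even]0101 (head at position 0)
Step 1: δ(even, 0) = (even, 0, R)  ⊢  0[even]101 (head at position 1)
Step 2: δ(even, 1) = (odd, 1, R)  ⊢  01[odd]01 (head at position 2)
Step 3: δ(odd, 0) = (odd, 0, R)  ⊢  010[odd]1 (head at position 3)
Step 4: δ(odd, 1) = (even, 1, R)  ⊢  0101[even]□ (head at position 4)
Step 5: δ(even, □) = (qA, □, R)  ⊢  0101□[qA]□ (head at position 5)
The machine is in qA, so it halts and accepts.

Final answer: Accept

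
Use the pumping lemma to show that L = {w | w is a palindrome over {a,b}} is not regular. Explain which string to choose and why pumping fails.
Language: L = {w | w is a palindrome over {a,b}} (strings that read the same forwards and backwards)
Step 1: Assume for contradiction that L is regular, with pumping length p.
Step 2: Choose s = a^p b a^p. Then s ∈ L (it reads the same forwards and backwards) and |s| ≥ p.
Step 3: Consider any decomposition s = xyz with |xy| ≤ p and |y| > 0. Since |xy| ≤ p and the first p symbols of s are all a's, y = a^k for some k with 1 ≤ k ≤ p.
Step 4: Pumping up (i = 2): xy²z = a^(p+k) b a^p. Its reverse is a^p b a^(p+k) ≠ a^(p+k) b a^p (the single b is no longer in the middle), so xy²z is not a palindrome and xy²z ∉ L.
This contradicts the pumping lemma, so L is not regular.

Final answer: Choose s = a^p b a^p. Since |xy| ≤ p, y = a^k with k ≥ 1. Then xy²z = a^(p+k) b a^p is not a palindrome, so ∉ L.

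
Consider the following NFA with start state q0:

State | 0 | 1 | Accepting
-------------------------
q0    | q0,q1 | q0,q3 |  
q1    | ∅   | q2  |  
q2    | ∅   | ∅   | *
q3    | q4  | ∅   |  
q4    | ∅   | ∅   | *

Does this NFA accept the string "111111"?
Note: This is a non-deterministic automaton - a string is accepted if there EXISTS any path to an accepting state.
Track the set of states the NFA could be in: start {q0}
Read '1': {q0} → {q0, q3}
Read '1': {q0, q3} → {q0, q3}
Read '1': {q0, q3} → {q0, q3}
Read '1': {q0, q3} → {q0, q3}
Read '1': {q0, q3} → {q0, q3}
Read '1': {q0, q3} → {q0, q3}
Final set {q0, q3} contains no accepting state → rejected.

Final answer: No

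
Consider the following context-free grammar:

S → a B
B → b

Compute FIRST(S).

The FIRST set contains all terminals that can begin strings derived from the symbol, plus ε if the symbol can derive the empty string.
S has the single production S → a B, whose right-hand side begins with the terminal a. So FIRST(S) = {a}.

Final answer: {a}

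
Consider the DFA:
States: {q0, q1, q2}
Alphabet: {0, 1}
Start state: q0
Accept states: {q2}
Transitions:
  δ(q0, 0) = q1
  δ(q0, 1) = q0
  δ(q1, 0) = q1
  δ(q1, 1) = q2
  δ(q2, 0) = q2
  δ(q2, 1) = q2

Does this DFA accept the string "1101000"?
Processing string "1101000":
  q0 --1--> q0
  q0 --1--> q0
  q0 --0--> q1
  q1 --1--> q2
  q2 --0--> q2
  q2 --0--> q2
  q2 --0--> q2
Final state: q2
Accept states: {q2}
q2 is an accept state, so the string is accepted.

Final answer: Yes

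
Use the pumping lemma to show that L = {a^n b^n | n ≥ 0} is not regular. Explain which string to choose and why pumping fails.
Language: L = {a^n b^n | n ≥ 0} (equal numbers of a's followed by b's)
Step 1: Assume for contradiction that L is regular, with pumping length p.
Step 2: Choose s = a^p b^p. Then s ∈ L (it has p a's followed by p b's) and |s| ≥ p.
Step 3: Consider any decomposition s = xyz with |xy| ≤ p and |y| > 0. Since |xy| ≤ p and the first p symbols of s are all a's, y = a^k for some k with 1 ≤ k ≤ p.
Step 4: Pumping up (i = 2): xy²z = a^(p+k) b^p, which has more a's than b's, so xy²z ∉ L.
This contradicts the pumping lemma, so L is not regular.

Final answer: Choose s = a^p b^p. Since |xy| ≤ p, y = a^k with k ≥ 1. Then xy²z = a^(p+k) b^p ∉ L.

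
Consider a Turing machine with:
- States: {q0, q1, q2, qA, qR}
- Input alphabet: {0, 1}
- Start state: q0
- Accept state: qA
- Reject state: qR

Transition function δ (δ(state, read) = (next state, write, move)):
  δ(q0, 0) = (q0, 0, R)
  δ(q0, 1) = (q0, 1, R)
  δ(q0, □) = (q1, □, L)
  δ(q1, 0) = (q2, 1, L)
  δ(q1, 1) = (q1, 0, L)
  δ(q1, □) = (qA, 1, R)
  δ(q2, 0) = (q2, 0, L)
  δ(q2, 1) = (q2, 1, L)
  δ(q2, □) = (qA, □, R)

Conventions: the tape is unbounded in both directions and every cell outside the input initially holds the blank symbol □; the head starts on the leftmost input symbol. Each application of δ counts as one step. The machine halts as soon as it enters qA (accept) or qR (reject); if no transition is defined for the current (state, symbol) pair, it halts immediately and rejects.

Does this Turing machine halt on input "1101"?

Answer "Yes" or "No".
Step 0: [q0]1101 (head at position 0)
Step 1: δ(q0, 1) = (q0, 1, R)  ⊢  1[q0]101 (head at position 1)
Step 2: δ(q0, 1) = (q0, 1, R)  ⊢  11[q0]01 (head at position 2)
Step 3: δ(q0, 0) = (q0, 0, R)  ⊢  110[q0]1 (head at position 3)
Step 4: δ(q0, 1) = (q0, 1, R)  ⊢  1101[q0]□ (head at position 4)
Step 5: δ(q0, □) = (q1, □, L)  ⊢  110[q1]1□ (head at position 3)
Step 6: δ(q1, 1) = (q1, 0, L)  ⊢  11[q1]00□ (head at position 2)
Step 7: δ(q1, 0) = (q2, 1, L)  ⊢  1[q2]110□ (head at position 1)
Step 8: δ(q2, 1) = (q2, 1, L)  ⊢  [q2]1110□ (head at position 0)
Step 9: δ(q2, 1) = (q2, 1, L)  ⊢  [q2]□1110□ (head at position -1)
Step 10: δ(q2, □) = (qA, □, R)  ⊢  □[qA]1110□ (head at position 0)
The machine is in qA, so it halts and accepts.
It halts after 10 steps.

Final answer: Yes - halts after 10 steps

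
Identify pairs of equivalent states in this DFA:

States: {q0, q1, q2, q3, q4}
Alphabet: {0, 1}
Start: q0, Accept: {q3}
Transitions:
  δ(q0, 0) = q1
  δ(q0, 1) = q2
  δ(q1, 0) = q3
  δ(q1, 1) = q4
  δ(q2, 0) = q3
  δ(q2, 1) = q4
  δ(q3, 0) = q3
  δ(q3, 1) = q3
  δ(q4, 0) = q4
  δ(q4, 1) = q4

Using the table-filling algorithm:
Round 0 – mark pairs where exactly one state is accepting: (q0,q3), (q1,q3), (q2,q3), (q3,q4)
Round 1 – newly marked: (q0,q1) [on 0: q1 vs q3, already marked]; (q0,q2) [on 0: q1 vs q3, already marked]; (q1,q4) [on 0: q3 vs q4, already marked]; (q2,q4) [on 0: q3 vs q4, already marked]
Round 2 – newly marked: (q0,q4) [on 0: q1 vs q4, already marked]
No further pairs can be marked.
(q1, q2) unmarked: δ(q1,0)=q3, δ(q2,0)=q3; δ(q1,1)=q4, δ(q2,1)=q4 → equivalent
Equivalent pairs: (q1, q2)

Final answer: Equivalent pairs: (q1, q2)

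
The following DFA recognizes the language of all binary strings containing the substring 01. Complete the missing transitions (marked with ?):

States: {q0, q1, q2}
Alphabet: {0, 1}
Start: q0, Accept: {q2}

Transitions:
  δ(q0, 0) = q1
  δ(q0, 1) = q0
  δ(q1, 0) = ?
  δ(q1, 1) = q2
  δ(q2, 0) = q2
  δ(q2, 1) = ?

What each state remembers (consistent with the given transitions and accept states):
  q0: 01 not seen yet and the last symbol was not 0
  q1: 01 not seen yet and the last symbol was 0
  q2: the substring 01 has already been seen
Filling in the missing entries:
  δ(q1, 0): in q1 (01 not seen yet and the last symbol was 0), after reading 0 we have: 01 not seen yet and the last symbol was 0 → q1
  δ(q2, 1): in q2 (the substring 01 has already been seen), after reading 1 we have: the substring 01 has already been seen → q2

Final answer: δ(q1, 0) = q1; δ(q2, 1) = q2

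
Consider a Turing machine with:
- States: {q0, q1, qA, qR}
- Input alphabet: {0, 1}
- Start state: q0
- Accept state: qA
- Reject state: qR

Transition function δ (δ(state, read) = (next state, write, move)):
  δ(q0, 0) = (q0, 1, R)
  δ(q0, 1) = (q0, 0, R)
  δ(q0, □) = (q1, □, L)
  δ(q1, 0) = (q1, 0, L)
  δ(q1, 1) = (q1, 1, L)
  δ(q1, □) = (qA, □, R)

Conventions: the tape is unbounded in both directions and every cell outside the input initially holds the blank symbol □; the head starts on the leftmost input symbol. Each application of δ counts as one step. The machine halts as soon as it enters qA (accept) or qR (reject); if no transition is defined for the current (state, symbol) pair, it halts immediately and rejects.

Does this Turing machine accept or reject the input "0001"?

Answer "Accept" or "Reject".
Step 0: [q0]0001 (head at position 0)
Step 1: δ(q0, 0) = (q0, 1, R)  ⊢  1[q0]001 (head at position 1)
Step 2: δ(q0, 0) = (q0, 1, R)  ⊢  11[q0]01 (head at position 2)
Step 3: δ(q0, 0) = (q0, 1, R)  ⊢  111[q0]1 (head at position 3)
Step 4: δ(q0, 1) = (q0, 0, R)  ⊢  1110[q0]□ (head at position 4)
Step 5: δ(q0, □) = (q1, □, L)  ⊢  111[q1]0□ (head at position 3)
Step 6: δ(q1, 0) = (q1, 0, L)  ⊢  11[q1]10□ (head at position 2)
Step 7: δ(q1, 1) = (q1, 1, L)  ⊢  1[q1]110□ (head at position 1)
Step 8: δ(q1, 1) = (q1, 1, L)  ⊢  [q1]1110□ (head at position 0)
Step 9: δ(q1, 1) = (q1, 1, L)  ⊢  [q1]□1110□ (head at position -1)
Step 10: δ(q1, □) = (qA, □, R)  ⊢  □[qA]1110□ (head at position 0)
The machine is in qA, so it halts and accepts.

Final answer: Accept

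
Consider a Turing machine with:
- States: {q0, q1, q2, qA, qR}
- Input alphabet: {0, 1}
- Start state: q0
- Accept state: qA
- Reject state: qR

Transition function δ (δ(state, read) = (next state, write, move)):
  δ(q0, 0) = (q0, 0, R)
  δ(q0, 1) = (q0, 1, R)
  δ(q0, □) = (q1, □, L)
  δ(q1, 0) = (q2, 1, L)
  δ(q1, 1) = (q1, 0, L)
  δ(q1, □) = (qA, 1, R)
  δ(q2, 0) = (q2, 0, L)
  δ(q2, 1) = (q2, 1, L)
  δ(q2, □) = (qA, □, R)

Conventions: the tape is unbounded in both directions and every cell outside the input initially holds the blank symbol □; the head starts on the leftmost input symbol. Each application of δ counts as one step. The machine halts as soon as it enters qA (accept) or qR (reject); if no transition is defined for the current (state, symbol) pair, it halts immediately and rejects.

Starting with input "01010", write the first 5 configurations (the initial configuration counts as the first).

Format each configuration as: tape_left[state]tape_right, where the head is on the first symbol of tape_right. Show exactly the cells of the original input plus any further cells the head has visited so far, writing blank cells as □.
Step 0: [q0]01010 (head at position 0)
Step 1: δ(q0, 0) = (q0, 0, R)  ⊢  0[q0]1010 (head at position 1)
Step 2: δ(q0, 1) = (q0, 1, R)  ⊢  01[q0]010 (head at position 2)
Step 3: δ(q0, 0) = (q0, 0, R)  ⊢  010[q0]10 (head at position 3)
Step 4: δ(q0, 1) = (q0, 1, R)  ⊢  0101[q0]0 (head at position 4)

Final answer: [q0]01010 ⊢ 0[q0]1010 ⊢ 01[q0]010 ⊢ 010[q0]10 ⊢ 0101[q0]0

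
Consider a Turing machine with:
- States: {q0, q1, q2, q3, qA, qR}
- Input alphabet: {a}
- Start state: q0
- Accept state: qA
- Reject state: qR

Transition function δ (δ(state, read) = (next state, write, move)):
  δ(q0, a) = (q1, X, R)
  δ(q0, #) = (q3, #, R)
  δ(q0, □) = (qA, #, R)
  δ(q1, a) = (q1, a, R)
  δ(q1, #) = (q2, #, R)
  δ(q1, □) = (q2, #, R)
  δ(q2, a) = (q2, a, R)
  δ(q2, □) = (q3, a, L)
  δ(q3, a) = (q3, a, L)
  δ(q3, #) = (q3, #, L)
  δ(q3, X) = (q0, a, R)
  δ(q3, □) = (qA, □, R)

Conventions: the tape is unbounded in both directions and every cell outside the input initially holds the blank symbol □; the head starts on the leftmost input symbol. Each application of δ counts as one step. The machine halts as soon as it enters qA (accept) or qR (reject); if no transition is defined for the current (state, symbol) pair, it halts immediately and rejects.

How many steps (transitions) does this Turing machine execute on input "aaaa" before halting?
Trace (configuration after each step, as tape_left[state]tape_right with head position):
Step 0: [q0]aaaa (head at position 0)
Step 1: X[q1]aaa (head 1)
Step 2: Xa[q1]aa (head 2)
Step 3: Xaa[q1]a (head 3)
Step 4: Xaaa[q1]□ (head 4)
Step 5: Xaaa#[q2]□ (head 5)
Step 6: Xaaa[q3]#a (head 4)
Step 7: Xaa[q3]a#a (head 3)
Step 8: Xa[q3]aa#a (head 2)
Step 9: X[q3]aaa#a (head 1)
Step 10: [q3]Xaaa#a (head 0)
Step 11: a[q0]aaa#a (head 1)
Step 12: aX[q1]aa#a (head 2)
Step 13: aXa[q1]a#a (head 3)
Step 14: aXaa[q1]#a (head 4)
Step 15: aXaa#[q2]a (head 5)
Step 16: aXaa#a[q2]□ (head 6)
Step 17: aXaa#[q3]aa (head 5)
Step 18: aXaa[q3]#aa (head 4)
Step 19: aXa[q3]a#aa (head 3)
Step 20: aX[q3]aa#aa (head 2)
Step 21: a[q3]Xaa#aa (head 1)
Step 22: aa[q0]aa#aa (head 2)
Step 23: aaX[q1]a#aa (head 3)
Step 24: aaXa[q1]#aa (head 4)
Step 25: aaXa#[q2]aa (head 5)
Step 26: aaXa#a[q2]a (head 6)
Step 27: aaXa#aa[q2]□ (head 7)
Step 28: aaXa#a[q3]aa (head 6)
Step 29: aaXa#[q3]aaa (head 5)
Step 30: aaXa[q3]#aaa (head 4)
Step 31: aaX[q3]a#aaa (head 3)
Step 32: aa[q3]Xa#aaa (head 2)
Step 33: aaa[q0]a#aaa (head 3)
Step 34: aaaX[q1]#aaa (head 4)
Step 35: aaaX#[q2]aaa (head 5)
Step 36: aaaX#a[q2]aa (head 6)
Step 37: aaaX#aa[q2]a (head 7)
Step 38: aaaX#aaa[q2]□ (head 8)
Step 39: aaaX#aa[q3]aa (head 7)
Step 40: aaaX#a[q3]aaa (head 6)
Step 41: aaaX#[q3]aaaa (head 5)
Step 42: aaaX[q3]#aaaa (head 4)
Step 43: aaa[q3]X#aaaa (head 3)
Step 44: aaaa[q0]#aaaa (head 4)
Step 45: aaaa#[q3]aaaa (head 5)
Step 46: aaaa[q3]#aaaa (head 4)
Step 47: aaa[q3]a#aaaa (head 3)
Step 48: aa[q3]aa#aaaa (head 2)
Step 49: a[q3]aaa#aaaa (head 1)
Step 50: [q3]aaaa#aaaa (head 0)
Step 51: [q3]□aaaa#aaaa (head -1)
Step 52: □[qA]aaaa#aaaa (head 0)
The machine is in qA, so it halts and accepts.
Number of transitions executed: 52.

Final answer: 52 steps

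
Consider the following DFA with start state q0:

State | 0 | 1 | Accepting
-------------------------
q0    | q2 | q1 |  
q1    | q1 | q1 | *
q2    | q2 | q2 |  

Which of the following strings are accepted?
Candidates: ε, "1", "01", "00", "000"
ε: q0; q0 is not accepting → rejected
"1": q0 → q1; q1 is accepting → accepted
"01": q0 → q2 → q2; q2 is not accepting → rejected
"00": q0 → q2 → q2; q2 is not accepting → rejected
"000": q0 → q2 → q2 → q2; q2 is not accepting → rejected

Final answer: "1"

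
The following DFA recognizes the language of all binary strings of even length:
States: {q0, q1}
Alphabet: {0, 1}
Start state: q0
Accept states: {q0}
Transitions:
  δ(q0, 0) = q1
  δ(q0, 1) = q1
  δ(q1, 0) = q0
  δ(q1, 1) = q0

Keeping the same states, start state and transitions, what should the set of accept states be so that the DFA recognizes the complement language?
The DFA is complete (every state has a transition on every symbol), so the complement
is recognized by the same DFA with accepting and non-accepting states swapped.
Original accept states: {q0}
Complement accept states = All states - Original accept states
= {q0, q1} - {q0}
= {q1}
Complement language: strings of ODD length

Final answer: {q1}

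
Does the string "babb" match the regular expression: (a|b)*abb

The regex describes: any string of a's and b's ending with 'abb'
Yes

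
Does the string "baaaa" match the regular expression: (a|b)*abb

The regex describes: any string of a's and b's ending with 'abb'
No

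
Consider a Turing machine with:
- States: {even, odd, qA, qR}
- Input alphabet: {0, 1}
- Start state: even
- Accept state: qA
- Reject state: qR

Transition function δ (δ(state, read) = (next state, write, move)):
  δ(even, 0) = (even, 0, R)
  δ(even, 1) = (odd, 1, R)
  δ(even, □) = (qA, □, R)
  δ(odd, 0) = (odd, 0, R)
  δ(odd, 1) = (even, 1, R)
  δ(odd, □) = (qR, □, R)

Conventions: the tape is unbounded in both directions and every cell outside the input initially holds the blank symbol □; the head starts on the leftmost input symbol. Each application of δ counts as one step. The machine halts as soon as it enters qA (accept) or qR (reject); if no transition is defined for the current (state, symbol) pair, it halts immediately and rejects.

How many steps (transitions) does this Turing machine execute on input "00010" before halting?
Step 0: [even]00010 (head at position 0)
Step 1: δ(even, 0) = (even, 0, R)  ⊢  0[even]0010 (head at position 1)
Step 2: δ(even, 0) = (even, 0, R)  ⊢  00[even]010 (head at position 2)
Step 3: δ(even, 0) = (even, 0, R)  ⊢  000[even]10 (head at position 3)
Step 4: δ(even, 1) = (odd, 1, R)  ⊢  0001[odd]0 (head at position 4)
Step 5: δ(odd, 0) = (odd, 0, R)  ⊢  00010[odd]□ (head at position 5)
Step 6: δ(odd, □) = (qR, □, R)  ⊢  00010□[qR]□ (head at position 6)
The machine is in qR, so it halts and rejects.
Number of transitions executed: 6.

Final answer: 6 steps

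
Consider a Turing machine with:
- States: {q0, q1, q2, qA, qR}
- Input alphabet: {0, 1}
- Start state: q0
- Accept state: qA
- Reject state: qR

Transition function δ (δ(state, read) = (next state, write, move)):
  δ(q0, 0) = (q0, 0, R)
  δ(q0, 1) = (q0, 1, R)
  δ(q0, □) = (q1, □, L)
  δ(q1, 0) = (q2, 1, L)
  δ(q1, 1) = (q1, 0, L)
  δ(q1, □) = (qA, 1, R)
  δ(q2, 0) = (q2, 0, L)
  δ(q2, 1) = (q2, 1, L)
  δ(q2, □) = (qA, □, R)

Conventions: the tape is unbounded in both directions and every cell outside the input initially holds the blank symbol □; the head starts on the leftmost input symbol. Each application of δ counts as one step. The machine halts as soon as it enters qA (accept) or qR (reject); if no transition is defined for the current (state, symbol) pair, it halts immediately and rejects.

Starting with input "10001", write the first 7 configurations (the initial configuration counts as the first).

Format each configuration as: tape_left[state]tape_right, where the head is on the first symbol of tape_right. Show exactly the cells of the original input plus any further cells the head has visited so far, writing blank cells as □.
Step 0: [q0]10001 (head at position 0)
Step 1: δ(q0, 1) = (q0, 1, R)  ⊢  1[q0]0001 (head at position 1)
Step 2: δ(q0, 0) = (q0, 0, R)  ⊢  10[q0]001 (head at position 2)
Step 3: δ(q0, 0) = (q0, 0, R)  ⊢  100[q0]01 (head at position 3)
Step 4: δ(q0, 0) = (q0, 0, R)  ⊢  1000[q0]1 (head at position 4)
Step 5: δ(q0, 1) = (q0, 1, R)  ⊢  10001[q0]□ (head at position 5)
Step 6: δ(q0, □) = (q1, □, L)  ⊢  1000[q1]1□ (head at position 4)

Final answer: [q0]10001 ⊢ 1[q0]0001 ⊢ 10[q0]001 ⊢ 100[q0]01 ⊢ 1000[q0]1 ⊢ 10001[q0]□ ⊢ 1000[q1]1□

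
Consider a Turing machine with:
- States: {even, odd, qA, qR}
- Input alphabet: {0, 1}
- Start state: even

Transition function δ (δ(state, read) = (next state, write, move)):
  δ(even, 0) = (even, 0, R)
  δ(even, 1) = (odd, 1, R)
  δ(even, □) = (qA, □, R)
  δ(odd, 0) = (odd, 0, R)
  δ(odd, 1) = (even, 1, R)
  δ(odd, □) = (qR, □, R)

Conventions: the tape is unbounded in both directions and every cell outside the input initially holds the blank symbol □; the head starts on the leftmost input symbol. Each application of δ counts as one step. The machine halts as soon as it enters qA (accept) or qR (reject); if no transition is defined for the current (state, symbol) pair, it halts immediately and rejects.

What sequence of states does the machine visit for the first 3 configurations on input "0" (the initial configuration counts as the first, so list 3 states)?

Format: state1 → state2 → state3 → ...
Step 0: [even]0 (head at position 0)
Step 1: δ(even, 0) = (even, 0, R)  ⊢  0[even]□ (head at position 1)
Step 2: δ(even, □) = (qA, □, R)  ⊢  0□[qA]□ (head at position 2)
Reading off the states of these 3 configurations: even → even → qA

Final answer: even → even → qA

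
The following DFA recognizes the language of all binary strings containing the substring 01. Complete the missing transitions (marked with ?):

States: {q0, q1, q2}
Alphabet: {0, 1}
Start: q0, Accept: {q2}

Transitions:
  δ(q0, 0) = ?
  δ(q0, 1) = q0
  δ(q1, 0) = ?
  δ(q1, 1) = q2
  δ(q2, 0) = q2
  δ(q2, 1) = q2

What each state remembers (consistent with the given transitions and accept states):
  q0: 01 not seen yet and the last symbol was not 0
  q1: 01 not seen yet and the last symbol was 0
  q2: the substring 01 has already been seen
Filling in the missing entries:
  δ(q0, 0): in q0 (01 not seen yet and the last symbol was not 0), after reading 0 we have: 01 not seen yet and the last symbol was 0 → q1
  δ(q1, 0): in q1 (01 not seen yet and the last symbol was 0), after reading 0 we have: 01 not seen yet and the last symbol was 0 → q1

Final answer: δ(q0, 0) = q1; δ(q1, 0) = q1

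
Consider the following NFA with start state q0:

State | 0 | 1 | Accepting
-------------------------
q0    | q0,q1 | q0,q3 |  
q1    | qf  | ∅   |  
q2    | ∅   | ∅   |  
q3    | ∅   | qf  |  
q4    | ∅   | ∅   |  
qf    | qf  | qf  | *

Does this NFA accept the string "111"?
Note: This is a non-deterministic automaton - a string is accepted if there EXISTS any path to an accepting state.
Track the set of states the NFA could be in: start {q0}
Read '1': {q0} → {q0, q3}
Read '1': {q0, q3} → {q0, q3, qf}
Read '1': {q0, q3, qf} → {q0, q3, qf}
Final set {q0, q3, qf} contains accepting state(s) {qf} → accepted.

Final answer: Yes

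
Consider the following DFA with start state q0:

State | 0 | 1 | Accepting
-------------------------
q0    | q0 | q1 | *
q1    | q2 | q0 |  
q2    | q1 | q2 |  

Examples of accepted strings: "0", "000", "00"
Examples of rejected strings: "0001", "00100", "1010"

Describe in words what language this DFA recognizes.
binary numbers divisible by 3 (treating the string as a binary integer; leading zeros allowed, the empty string counts as 0)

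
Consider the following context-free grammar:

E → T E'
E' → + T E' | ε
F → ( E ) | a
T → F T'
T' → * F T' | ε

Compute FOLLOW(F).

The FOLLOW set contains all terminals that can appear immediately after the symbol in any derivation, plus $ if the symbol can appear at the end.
Useful FIRST sets: FIRST(E') = {+, ε}, FIRST(T') = {*, ε} (both E' and T' are nullable).
FOLLOW(E): E is the start symbol → $; E appears in F → ( E ) followed by ')' → FOLLOW(E) = {), $}.
FOLLOW(E'): E' appears at the right end of E → T E' and of E' → + T E', so FOLLOW(E') ⊇ FOLLOW(E) (the second occurrence adds nothing new). FOLLOW(E') = {), $}.
FOLLOW(T): in E → T E' and E' → + T E', T is followed by E': add FIRST(E') minus ε = {+}; since E' is nullable, also add FOLLOW(E) and FOLLOW(E') = {), $}. FOLLOW(T) = {+, ), $}.
FOLLOW(T'): T' appears at the right end of T → F T' and of T' → * F T', so FOLLOW(T') = FOLLOW(T) = {+, ), $}.
FOLLOW(F): in T → F T' and T' → * F T', F is followed by T': add FIRST(T') minus ε = {*}; since T' is nullable, also add FOLLOW(T) and FOLLOW(T') = {+, ), $}. FOLLOW(F) = {*, +, ), $}.

Final answer: {$, ), *, +}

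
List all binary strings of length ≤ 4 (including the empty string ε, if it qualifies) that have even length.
Checking every binary string of length 0 to 4:
  Length 0: accepted: ε | rejected: (none)
  Length 1: accepted: (none) | rejected: 0, 1
  Length 2: accepted: 00, 01, 10, 11 | rejected: (none)
  Length 3: accepted: (none) | rejected: 000, 001, 010, 011, 100, 101, 110, 111
  Length 4: accepted: 0000, 0001, 0010, 0011, 0100, 0101, 0110, 0111, 1000, 1001, 1010, 1011, 1100, 1101, 1110, 1111 | rejected: (none)
Total: 21 string(s).

Final answer: ε, 00, 01, 10, 11, 0000, 0001, 0010, 0011, 0100, 0101, 0110, 0111, 1000, 1001, 1010, 1011, 1100, 1101, 1110, 1111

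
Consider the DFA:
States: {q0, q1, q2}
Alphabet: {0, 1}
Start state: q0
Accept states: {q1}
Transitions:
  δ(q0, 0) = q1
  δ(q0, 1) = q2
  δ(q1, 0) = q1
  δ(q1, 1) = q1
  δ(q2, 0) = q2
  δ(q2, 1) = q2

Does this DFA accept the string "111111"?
Processing string "111111":
  q0 --1--> q2
  q2 --1--> q2
  q2 --1--> q2
  q2 --1--> q2
  q2 --1--> q2
  q2 --1--> q2
Final state: q2
Accept states: {q1}
q2 is not an accept state, so the string is rejected.

Final answer: No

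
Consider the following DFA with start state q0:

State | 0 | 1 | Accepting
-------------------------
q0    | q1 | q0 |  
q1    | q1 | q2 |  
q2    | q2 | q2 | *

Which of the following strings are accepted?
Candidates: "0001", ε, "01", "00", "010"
"0001": q0 → q1 → q1 → q1 → q2; q2 is accepting → accepted
ε: q0; q0 is not accepting → rejected
"01": q0 → q1 → q2; q2 is accepting → accepted
"00": q0 → q1 → q1; q1 is not accepting → rejected
"010": q0 → q1 → q2 → q2; q2 is accepting → accepted

Final answer: "0001", "01", "010"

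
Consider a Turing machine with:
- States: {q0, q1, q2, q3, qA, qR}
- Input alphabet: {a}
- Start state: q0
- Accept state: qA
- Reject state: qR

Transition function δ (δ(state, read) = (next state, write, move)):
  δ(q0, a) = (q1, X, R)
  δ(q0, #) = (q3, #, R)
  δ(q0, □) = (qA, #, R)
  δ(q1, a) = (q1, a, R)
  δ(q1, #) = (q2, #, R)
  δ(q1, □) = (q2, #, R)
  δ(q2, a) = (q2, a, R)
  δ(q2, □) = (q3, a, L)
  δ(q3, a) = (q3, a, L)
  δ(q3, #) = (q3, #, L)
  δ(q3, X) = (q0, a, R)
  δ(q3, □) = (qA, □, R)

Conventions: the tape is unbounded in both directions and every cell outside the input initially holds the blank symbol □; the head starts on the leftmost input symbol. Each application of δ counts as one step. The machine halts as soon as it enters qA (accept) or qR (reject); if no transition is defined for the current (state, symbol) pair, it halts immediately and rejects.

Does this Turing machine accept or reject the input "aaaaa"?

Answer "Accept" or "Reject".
Trace (configuration after each step, as tape_left[state]tape_right with head position):
Step 0: [q0]aaaaa (head at position 0)
Step 1: X[q1]aaaa (head 1)
Step 2: Xa[q1]aaa (head 2)
Step 3: Xaa[q1]aa (head 3)
Step 4: Xaaa[q1]a (head 4)
Step 5: Xaaaa[q1]□ (head 5)
Step 6: Xaaaa#[q2]□ (head 6)
Step 7: Xaaaa[q3]#a (head 5)
Step 8: Xaaa[q3]a#a (head 4)
Step 9: Xaa[q3]aa#a (head 3)
Step 10: Xa[q3]aaa#a (head 2)
Step 11: X[q3]aaaa#a (head 1)
Step 12: [q3]Xaaaa#a (head 0)
Step 13: a[q0]aaaa#a (head 1)
Step 14: aX[q1]aaa#a (head 2)
Step 15: aXa[q1]aa#a (head 3)
Step 16: aXaa[q1]a#a (head 4)
Step 17: aXaaa[q1]#a (head 5)
Step 18: aXaaa#[q2]a (head 6)
Step 19: aXaaa#a[q2]□ (head 7)
Step 20: aXaaa#[q3]aa (head 6)
Step 21: aXaaa[q3]#aa (head 5)
Step 22: aXaa[q3]a#aa (head 4)
Step 23: aXa[q3]aa#aa (head 3)
Step 24: aX[q3]aaa#aa (head 2)
Step 25: a[q3]Xaaa#aa (head 1)
Step 26: aa[q0]aaa#aa (head 2)
Step 27: aaX[q1]aa#aa (head 3)
Step 28: aaXa[q1]a#aa (head 4)
Step 29: aaXaa[q1]#aa (head 5)
Step 30: aaXaa#[q2]aa (head 6)
Step 31: aaXaa#a[q2]a (head 7)
Step 32: aaXaa#aa[q2]□ (head 8)
Step 33: aaXaa#a[q3]aa (head 7)
Step 34: aaXaa#[q3]aaa (head 6)
Step 35: aaXaa[q3]#aaa (head 5)
Step 36: aaXa[q3]a#aaa (head 4)
Step 37: aaX[q3]aa#aaa (head 3)
Step 38: aa[q3]Xaa#aaa (head 2)
Step 39: aaa[q0]aa#aaa (head 3)
Step 40: aaaX[q1]a#aaa (head 4)
Step 41: aaaXa[q1]#aaa (head 5)
Step 42: aaaXa#[q2]aaa (head 6)
Step 43: aaaXa#a[q2]aa (head 7)
Step 44: aaaXa#aa[q2]a (head 8)
Step 45: aaaXa#aaa[q2]□ (head 9)
Step 46: aaaXa#aa[q3]aa (head 8)
Step 47: aaaXa#a[q3]aaa (head 7)
Step 48: aaaXa#[q3]aaaa (head 6)
Step 49: aaaXa[q3]#aaaa (head 5)
Step 50: aaaX[q3]a#aaaa (head 4)
Step 51: aaa[q3]Xa#aaaa (head 3)
Step 52: aaaa[q0]a#aaaa (head 4)
Step 53: aaaaX[q1]#aaaa (head 5)
Step 54: aaaaX#[q2]aaaa (head 6)
Step 55: aaaaX#a[q2]aaa (head 7)
Step 56: aaaaX#aa[q2]aa (head 8)
Step 57: aaaaX#aaa[q2]a (head 9)
Step 58: aaaaX#aaaa[q2]□ (head 10)
Step 59: aaaaX#aaa[q3]aa (head 9)
Step 60: aaaaX#aa[q3]aaa (head 8)
Step 61: aaaaX#a[q3]aaaa (head 7)
Step 62: aaaaX#[q3]aaaaa (head 6)
Step 63: aaaaX[q3]#aaaaa (head 5)
Step 64: aaaa[q3]X#aaaaa (head 4)
Step 65: aaaaa[q0]#aaaaa (head 5)
Step 66: aaaaa#[q3]aaaaa (head 6)
Step 67: aaaaa[q3]#aaaaa (head 5)
Step 68: aaaa[q3]a#aaaaa (head 4)
Step 69: aaa[q3]aa#aaaaa (head 3)
Step 70: aa[q3]aaa#aaaaa (head 2)
Step 71: a[q3]aaaa#aaaaa (head 1)
Step 72: [q3]aaaaa#aaaaa (head 0)
Step 73: [q3]□aaaaa#aaaaa (head -1)
Step 74: □[qA]aaaaa#aaaaa (head 0)
The machine is in qA, so it halts and accepts.

Final answer: Accept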